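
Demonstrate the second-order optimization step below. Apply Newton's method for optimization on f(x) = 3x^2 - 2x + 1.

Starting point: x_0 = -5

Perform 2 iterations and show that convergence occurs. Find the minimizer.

f(x) = 3x^2 - 2x + 1, f'(x) = 6x + (-2), f''(x) = 6
Step 1: f'(-5) = -32, x_1 = -5 - -32/6 = 1/3
Step 2: f'(1/3) = 0, x_2 = 1/3 (converged)
Newton's method converges in 1 step for quadratics.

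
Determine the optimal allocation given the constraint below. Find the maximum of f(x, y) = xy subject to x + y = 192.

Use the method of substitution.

Substitute y = 192 - x into f(x,y) = xy:
g(x) = x(192 - x) = 192x - x^2
g'(x) = 192 - 2x = 0  =>  x = 96
y = 192 - 96 = 96
Maximum value = 96 * 96 = 9216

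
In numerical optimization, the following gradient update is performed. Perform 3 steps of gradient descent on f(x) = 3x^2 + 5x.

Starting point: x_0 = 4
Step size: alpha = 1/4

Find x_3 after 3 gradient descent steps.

f(x) = 3x^2 + 5x, f'(x) = 6x + (5)
Step 1: f'(4) = 29, x_1 = 4 - 1/4 * 29 = -13/4
Step 2: f'(-13/4) = -29/2, x_2 = -13/4 - 1/4 * -29/2 = 3/8
Step 3: f'(3/8) = 29/4, x_3 = 3/8 - 1/4 * 29/4 = -23/16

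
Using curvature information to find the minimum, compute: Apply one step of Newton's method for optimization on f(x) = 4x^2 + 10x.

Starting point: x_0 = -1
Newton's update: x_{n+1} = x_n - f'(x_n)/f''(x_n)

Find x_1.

f(x) = 4x^2 + 10x
f'(x) = 8x + (10), f''(x) = 8
Newton step: x_1 = x_0 - f'(x_0)/f''(x_0)
f'(-1) = 2
x_1 = -1 - 2/8 = -5/4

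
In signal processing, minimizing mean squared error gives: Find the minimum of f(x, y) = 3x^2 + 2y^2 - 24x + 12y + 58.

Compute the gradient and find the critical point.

f(x,y) = 3x^2 + 2y^2 - 24x + 12y + 58
df/dx = 6x + (-24) = 0  =>  x = 4
df/dy = 4y + (12) = 0  =>  y = -3
f(4, -3) = 3*(4)^2 + 2*(-3)^2 + -24*(4) + 12*(-3) + 58 = -8
Hessian is diagonal with entries 6, 4 > 0, so this is a minimum.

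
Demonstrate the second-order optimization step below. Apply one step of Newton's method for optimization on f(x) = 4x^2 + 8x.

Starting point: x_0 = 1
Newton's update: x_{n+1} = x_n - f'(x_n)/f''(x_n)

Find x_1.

f(x) = 4x^2 + 8x
f'(x) = 8x + (8), f''(x) = 8
Newton step: x_1 = x_0 - f'(x_0)/f''(x_0)
f'(1) = 16
x_1 = 1 - 16/8 = -1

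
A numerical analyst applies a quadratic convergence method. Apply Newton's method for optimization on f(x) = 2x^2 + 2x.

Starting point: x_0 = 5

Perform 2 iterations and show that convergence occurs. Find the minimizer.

f(x) = 2x^2 + 2x, f'(x) = 4x + (2), f''(x) = 4
Step 1: f'(5) = 22, x_1 = 5 - 22/4 = -1/2
Step 2: f'(-1/2) = 0, x_2 = -1/2 (converged)
Newton's method converges in 1 step for quadratics.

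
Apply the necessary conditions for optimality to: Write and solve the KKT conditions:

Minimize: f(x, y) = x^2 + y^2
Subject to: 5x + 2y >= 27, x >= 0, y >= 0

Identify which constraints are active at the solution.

KKT conditions for min x^2 + y^2 s.t. 5x + 2y >= 27, x >= 0, y >= 0:
Stationarity: 2x = mu*5 + mu_x, 2y = mu*2 + mu_y, with mu, mu_x, mu_y >= 0
Complementary slackness: mu*(5x + 2y - 27) = 0, mu_x*x = 0, mu_y*y = 0
(0, 0) is infeasible (5*0 + 2*0 < 27), so if mu = 0 stationarity would force x = mu_x/2 >= 0, y = mu_y/2 >= 0 with mu_x*x = mu_y*y = 0, i.e. x = y = 0: contradiction. Hence mu > 0 and 5x + 2y = 27 is active.
Try x > 0, y > 0 (so mu_x = mu_y = 0): x = 5*mu/2, y = 2*mu/2
Substitute: 5*(5*mu/2) + 2*(2*mu/2) = 27
  mu*29/2 = 27 => mu = 54/29
x* = 135/29 > 0, y* = 54/29 > 0, consistent with mu_x = mu_y = 0.
f is convex and the constraints are linear, so this KKT point is the global minimum.
f* = 729/29
Active constraints: 5x + 2y >= 27 (holds with equality, mu = 54/29 > 0); x >= 0 and y >= 0 are inactive (mu_x = mu_y = 0).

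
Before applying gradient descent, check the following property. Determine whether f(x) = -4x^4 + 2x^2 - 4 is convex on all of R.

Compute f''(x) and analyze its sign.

f(x) = -4x^4 + 2x^2 - 4
f'(x) = -16x^3 + 4x
f''(x) = -48x^2 + 4
f''(x) = -48x^2 + 4 -> -inf as |x| -> inf
Therefore, f is not globally convex on R.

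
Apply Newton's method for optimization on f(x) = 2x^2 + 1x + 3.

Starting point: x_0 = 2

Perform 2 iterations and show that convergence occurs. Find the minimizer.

f(x) = 2x^2 + 1x + 3, f'(x) = 4x + (1), f''(x) = 4
Step 1: f'(2) = 9, x_1 = 2 - 9/4 = -1/4
Step 2: f'(-1/4) = 0, x_2 = -1/4 (converged)
Newton's method converges in 1 step for quadratics.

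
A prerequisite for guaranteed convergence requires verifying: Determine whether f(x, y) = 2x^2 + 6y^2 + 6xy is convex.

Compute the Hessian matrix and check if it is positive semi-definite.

f(x,y) = 2x^2 + 6y^2 + 6xy
Hessian H = [[4, 6], [6, 12]]
trace(H) = 16, det(H) = 12
Eigenvalues: (16 +/- sqrt(208)) / 2 = 15.21, 0.7889
Since both eigenvalues > 0, f is convex.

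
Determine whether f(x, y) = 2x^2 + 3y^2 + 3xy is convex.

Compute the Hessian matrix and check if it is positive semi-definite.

f(x,y) = 2x^2 + 3y^2 + 3xy
Hessian H = [[4, 3], [3, 6]]
trace(H) = 10, det(H) = 15
Eigenvalues: (10 +/- sqrt(40)) / 2 = 8.162, 1.838
Since both eigenvalues > 0, f is convex.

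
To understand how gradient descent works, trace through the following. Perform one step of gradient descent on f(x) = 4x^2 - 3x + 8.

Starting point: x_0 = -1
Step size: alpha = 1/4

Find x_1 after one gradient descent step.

f(x) = 4x^2 - 3x + 8
f'(x) = 8x - 3
f'(-1) = 8*-1 + (-3) = -11
x_1 = x_0 - alpha * f'(x_0) = -1 - 1/4 * -11 = 7/4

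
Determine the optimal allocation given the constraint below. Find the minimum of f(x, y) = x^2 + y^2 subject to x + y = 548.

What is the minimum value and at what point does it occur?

Substitute y = 548 - x into f(x,y) = x^2 + y^2:
g(x) = x^2 + (548 - x)^2 = 2x^2 - 1096x + 300304
g'(x) = 4x - 1096 = 0  =>  x = 274
y = 548 - 274 = 274
Minimum value = 274^2 + 274^2 = 150152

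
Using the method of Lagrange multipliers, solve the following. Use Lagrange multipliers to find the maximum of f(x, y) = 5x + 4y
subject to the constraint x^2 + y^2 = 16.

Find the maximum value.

Set up Lagrange conditions: grad f = lambda * grad g
  5 = 2*lambda*x
  4 = 2*lambda*y
From these: x/y = 5/4, so x = 5t, y = 4t for some t.
Substitute into constraint: (5t)^2 + (4t)^2 = 16
  t^2 * 41 = 16
  t = sqrt(16/41)
Maximum = 5*x + 4*y = (5^2 + 4^2)*t = 41 * sqrt(16/41) = sqrt(656)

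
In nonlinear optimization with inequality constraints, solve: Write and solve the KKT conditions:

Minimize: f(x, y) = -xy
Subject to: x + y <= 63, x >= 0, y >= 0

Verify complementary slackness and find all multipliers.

Problem: min -xy s.t. x + y <= 63 (multiplier lambda), x >= 0 (mu_x), y >= 0 (mu_y)
KKT stationarity: -y + lambda - mu_x = 0, -x + lambda - mu_y = 0, with lambda, mu_x, mu_y >= 0
Complementary slackness: lambda*(x + y - 63) = 0, mu_x*x = 0, mu_y*y = 0
If lambda = 0: y = -mu_x <= 0 and x = -mu_y <= 0 force x = y = 0 with f = 0; but x = y = 63/2 is feasible with f = -3969/4 < 0, so this is not the minimum. Hence lambda > 0 and x + y = 63.
Try x > 0, y > 0 (so mu_x = mu_y = 0): y = lambda, x = lambda => x = y = lambda
x + y = 63 => 2*lambda = 63 => lambda = 63/2
x* = y* = 63/2 > 0, consistent with mu_x = mu_y = 0.
(Any feasible point with x = 0 or y = 0 has f = 0 > -3969/4, so the minimum is not on those boundaries.)
min(-xy) = -3969/4 (i.e. max xy = 3969/4)
Multipliers: lambda = 63/2, mu_x = 0, mu_y = 0
Complementary slackness: lambda*(x + y - 63) = 63/2*(63/2 + 63/2 - 63) = 0, mu_x*x = 0*63/2 = 0, mu_y*y = 0*63/2 = 0. Satisfied.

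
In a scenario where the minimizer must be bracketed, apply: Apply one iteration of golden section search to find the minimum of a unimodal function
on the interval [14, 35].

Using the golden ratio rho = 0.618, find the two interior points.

Golden section search on [14, 35].
Golden ratio rho = 0.618 (approx).
Interior points:
  x_1 = 14 + (1-0.618)*21 = 22.0220
  x_2 = 14 + 0.618*21 = 26.9780
Compare f(x_1) and f(x_2) to determine which subinterval to keep.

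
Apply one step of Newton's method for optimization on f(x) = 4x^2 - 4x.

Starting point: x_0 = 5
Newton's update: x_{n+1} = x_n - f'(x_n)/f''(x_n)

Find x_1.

f(x) = 4x^2 - 4x
f'(x) = 8x + (-4), f''(x) = 8
Newton step: x_1 = x_0 - f'(x_0)/f''(x_0)
f'(5) = 36
x_1 = 5 - 36/8 = 1/2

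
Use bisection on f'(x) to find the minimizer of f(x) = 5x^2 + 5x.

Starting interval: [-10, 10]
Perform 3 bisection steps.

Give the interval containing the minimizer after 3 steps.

Finding critical point of f(x) = 5x^2 + 5x using bisection on f'(x) = 10x + 5.
f'(x) = 0 when x = -1/2.
Starting interval: [-10, 10]
Step 1: mid = 0, f'(mid) = 5, new interval = [-10, 0]
Step 2: mid = -5, f'(mid) = -45, new interval = [-5, 0]
Step 3: mid = -5/2, f'(mid) = -20, new interval = [-5/2, 0]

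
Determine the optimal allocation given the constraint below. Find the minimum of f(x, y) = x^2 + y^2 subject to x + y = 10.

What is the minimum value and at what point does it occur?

Substitute y = 10 - x into f(x,y) = x^2 + y^2:
g(x) = x^2 + (10 - x)^2 = 2x^2 - 20x + 100
g'(x) = 4x - 20 = 0  =>  x = 5
y = 10 - 5 = 5
Minimum value = 5^2 + 5^2 = 50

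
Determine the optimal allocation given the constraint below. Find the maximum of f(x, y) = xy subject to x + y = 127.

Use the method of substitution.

Substitute y = 127 - x into f(x,y) = xy:
g(x) = x(127 - x) = 127x - x^2
g'(x) = 127 - 2x = 0  =>  x = 127/2
y = 127 - 127/2 = 127/2
Maximum value = (127/2) * (127/2) = 16129/4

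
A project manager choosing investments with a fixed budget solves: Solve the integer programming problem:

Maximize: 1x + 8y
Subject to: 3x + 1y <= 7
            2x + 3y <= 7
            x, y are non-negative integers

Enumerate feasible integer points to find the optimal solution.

Constraint 1: 3x + 1y <= 7
Constraint 2: 2x + 3y <= 7
Feasible x range (need y >= 0): 0 <= x <= min(7/3, 7/2) => x in {0, ..., 2}.
Enumerate feasible integer points row by row (the coefficient of y is 8 > 0, so for each x the largest feasible y gives the best value):
  x = 0: y <= min((7 - 3*0)/1, (7 - 2*0)/3) => y in {0, ..., 2}; best 1*0 + 8*2 = 16
  x = 1: y <= min((7 - 3*1)/1, (7 - 2*1)/3) => y in {0, ..., 1}; best 1*1 + 8*1 = 9
  x = 2: y <= min((7 - 3*2)/1, (7 - 2*2)/3) => y in {0, ..., 1}; best 1*2 + 8*1 = 10
The maximum 1x + 8y = 16 is achieved at x = 0, y = 2.
Check: 3*0 + 1*2 = 2 <= 7 and 2*0 + 3*2 = 6 <= 7.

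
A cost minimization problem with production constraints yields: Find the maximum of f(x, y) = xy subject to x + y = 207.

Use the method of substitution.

Substitute y = 207 - x into f(x,y) = xy:
g(x) = x(207 - x) = 207x - x^2
g'(x) = 207 - 2x = 0  =>  x = 207/2
y = 207 - 207/2 = 207/2
Maximum value = (207/2) * (207/2) = 42849/4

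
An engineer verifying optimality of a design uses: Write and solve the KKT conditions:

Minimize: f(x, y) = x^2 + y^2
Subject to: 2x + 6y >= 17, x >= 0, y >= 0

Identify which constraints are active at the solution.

KKT conditions for min x^2 + y^2 s.t. 2x + 6y >= 17, x >= 0, y >= 0:
Stationarity: 2x = mu*2 + mu_x, 2y = mu*6 + mu_y, with mu, mu_x, mu_y >= 0
Complementary slackness: mu*(2x + 6y - 17) = 0, mu_x*x = 0, mu_y*y = 0
(0, 0) is infeasible (2*0 + 6*0 < 17), so if mu = 0 stationarity would force x = mu_x/2 >= 0, y = mu_y/2 >= 0 with mu_x*x = mu_y*y = 0, i.e. x = y = 0: contradiction. Hence mu > 0 and 2x + 6y = 17 is active.
Try x > 0, y > 0 (so mu_x = mu_y = 0): x = 2*mu/2, y = 6*mu/2
Substitute: 2*(2*mu/2) + 6*(6*mu/2) = 17
  mu*40/2 = 17 => mu = 17/20
x* = 17/20 > 0, y* = 51/20 > 0, consistent with mu_x = mu_y = 0.
f is convex and the constraints are linear, so this KKT point is the global minimum.
f* = 289/40
Active constraints: 2x + 6y >= 17 (holds with equality, mu = 17/20 > 0); x >= 0 and y >= 0 are inactive (mu_x = mu_y = 0).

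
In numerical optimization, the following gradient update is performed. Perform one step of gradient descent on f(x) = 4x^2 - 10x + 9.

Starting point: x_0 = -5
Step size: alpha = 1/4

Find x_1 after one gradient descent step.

f(x) = 4x^2 - 10x + 9
f'(x) = 8x - 10
f'(-5) = 8*-5 + (-10) = -50
x_1 = x_0 - alpha * f'(x_0) = -5 - 1/4 * -50 = 15/2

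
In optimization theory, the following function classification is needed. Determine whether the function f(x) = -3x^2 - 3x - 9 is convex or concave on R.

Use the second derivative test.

f(x) = -3x^2 - 3x - 9
f'(x) = -6x - 3
f''(x) = -6
Since f''(x) = -6 < 0 for all x, f is concave on R.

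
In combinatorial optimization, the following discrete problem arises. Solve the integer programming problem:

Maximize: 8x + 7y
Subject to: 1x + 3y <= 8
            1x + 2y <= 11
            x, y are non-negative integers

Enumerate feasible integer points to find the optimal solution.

Constraint 1: 1x + 3y <= 8
Constraint 2: 1x + 2y <= 11
Feasible x range (need y >= 0): 0 <= x <= min(8/1, 11/1) => x in {0, ..., 8}.
Enumerate feasible integer points row by row (the coefficient of y is 7 > 0, so for each x the largest feasible y gives the best value):
  x = 0: y <= min((8 - 1*0)/3, (11 - 1*0)/2) => y in {0, ..., 2}; best 8*0 + 7*2 = 14
  x = 1: y <= min((8 - 1*1)/3, (11 - 1*1)/2) => y in {0, ..., 2}; best 8*1 + 7*2 = 22
  x = 2: y <= min((8 - 1*2)/3, (11 - 1*2)/2) => y in {0, ..., 2}; best 8*2 + 7*2 = 30
  x = 3: y <= min((8 - 1*3)/3, (11 - 1*3)/2) => y in {0, ..., 1}; best 8*3 + 7*1 = 31
  x = 4: y <= min((8 - 1*4)/3, (11 - 1*4)/2) => y in {0, ..., 1}; best 8*4 + 7*1 = 39
  x = 5: y <= min((8 - 1*5)/3, (11 - 1*5)/2) => y in {0, ..., 1}; best 8*5 + 7*1 = 47
  x = 6: y <= min((8 - 1*6)/3, (11 - 1*6)/2) => y in {0}; best 8*6 + 7*0 = 48
  x = 7: y <= min((8 - 1*7)/3, (11 - 1*7)/2) => y in {0}; best 8*7 + 7*0 = 56
  x = 8: y <= min((8 - 1*8)/3, (11 - 1*8)/2) => y in {0}; best 8*8 + 7*0 = 64
The maximum 8x + 7y = 64 is achieved at x = 8, y = 0.
Check: 1*8 + 3*0 = 8 <= 8 and 1*8 + 2*0 = 8 <= 11.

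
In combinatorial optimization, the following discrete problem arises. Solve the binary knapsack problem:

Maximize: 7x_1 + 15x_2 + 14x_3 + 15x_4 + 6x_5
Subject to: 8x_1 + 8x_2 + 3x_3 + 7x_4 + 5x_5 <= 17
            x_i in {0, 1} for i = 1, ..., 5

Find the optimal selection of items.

Items: item 1 (v=7, w=8), item 2 (v=15, w=8), item 3 (v=14, w=3), item 4 (v=15, w=7), item 5 (v=6, w=5)
Capacity: 17
Checking all 32 subsets (w = total weight, v = total value):
  {}: w = 0, v = 0
  {1}: w = 8, v = 7
  {2}: w = 8, v = 15
  {3}: w = 3, v = 14
  {4}: w = 7, v = 15
  {5}: w = 5, v = 6
  {1, 2}: w = 16, v = 22
  {1, 3}: w = 11, v = 21
  {1, 4}: w = 15, v = 22
  {1, 5}: w = 13, v = 13
  {2, 3}: w = 11, v = 29
  {2, 4}: w = 15, v = 30
  {2, 5}: w = 13, v = 21
  {3, 4}: w = 10, v = 29
  {3, 5}: w = 8, v = 20
  {4, 5}: w = 12, v = 21
  {1, 2, 3}: w = 19 > 17, infeasible
  {1, 2, 4}: w = 23 > 17, infeasible
  {1, 2, 5}: w = 21 > 17, infeasible
  {1, 3, 4}: w = 18 > 17, infeasible
  {1, 3, 5}: w = 16, v = 27
  {1, 4, 5}: w = 20 > 17, infeasible
  {2, 3, 4}: w = 18 > 17, infeasible
  {2, 3, 5}: w = 16, v = 35
  {2, 4, 5}: w = 20 > 17, infeasible
  {3, 4, 5}: w = 15, v = 35
  {1, 2, 3, 4}: w = 26 > 17, infeasible
  {1, 2, 3, 5}: w = 24 > 17, infeasible
  {1, 2, 4, 5}: w = 28 > 17, infeasible
  {1, 3, 4, 5}: w = 23 > 17, infeasible
  {2, 3, 4, 5}: w = 23 > 17, infeasible
  {1, 2, 3, 4, 5}: w = 31 > 17, infeasible
Best feasible subset: items [2, 3, 5]
(The same value 35 is also attained by {3, 4, 5}.)
Total weight: 16 <= 17, total value: 35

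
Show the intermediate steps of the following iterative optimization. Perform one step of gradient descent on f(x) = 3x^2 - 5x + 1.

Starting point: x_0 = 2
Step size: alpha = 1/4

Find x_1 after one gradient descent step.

f(x) = 3x^2 - 5x + 1
f'(x) = 6x - 5
f'(2) = 6*2 + (-5) = 7
x_1 = x_0 - alpha * f'(x_0) = 2 - 1/4 * 7 = 1/4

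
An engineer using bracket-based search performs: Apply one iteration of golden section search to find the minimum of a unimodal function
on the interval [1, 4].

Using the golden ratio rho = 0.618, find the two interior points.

Golden section search on [1, 4].
Golden ratio rho = 0.618 (approx).
Interior points:
  x_1 = 1 + (1-0.618)*3 = 2.1460
  x_2 = 1 + 0.618*3 = 2.8540
Compare f(x_1) and f(x_2) to determine which subinterval to keep.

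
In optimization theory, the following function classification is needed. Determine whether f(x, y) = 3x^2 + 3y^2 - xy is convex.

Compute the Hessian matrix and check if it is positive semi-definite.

f(x,y) = 3x^2 + 3y^2 - xy
Hessian H = [[6, -1], [-1, 6]]
trace(H) = 12, det(H) = 35
Eigenvalues: (12 +/- sqrt(4)) / 2 = 7, 5
Since both eigenvalues > 0, f is convex.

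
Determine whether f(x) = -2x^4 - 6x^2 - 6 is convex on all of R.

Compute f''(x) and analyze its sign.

f(x) = -2x^4 - 6x^2 - 6
f'(x) = -8x^3 + -12x
f''(x) = -24x^2 + -12
f''(x) = -24x^2 + -12 <= -12 < 0 for all x
Therefore, f is concave on R.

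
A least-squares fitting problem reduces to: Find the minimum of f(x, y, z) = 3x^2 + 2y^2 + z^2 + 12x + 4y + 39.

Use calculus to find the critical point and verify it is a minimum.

f(x,y,z) = 3x^2 + 2y^2 + z^2 + 12x + 4y + 39
df/dx = 6x + (12) = 0 => x = -2
df/dy = 4y + (4) = 0 => y = -1
df/dz = 2z + (0) = 0 => z = 0
f(-2,-1,0) = 3*(-2)^2 + 2*(-1)^2 + 1*(0)^2 + 12*(-2) + 4*(-1) + 39 = 25
Hessian is diagonal with entries 6, 4, 2 > 0, confirmed minimum.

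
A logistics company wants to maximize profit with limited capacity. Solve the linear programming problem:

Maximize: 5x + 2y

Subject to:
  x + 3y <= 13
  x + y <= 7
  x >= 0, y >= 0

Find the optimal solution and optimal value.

Feasible vertices: (0, 0), (0, 13/3), (4, 3), (7, 0)
Objective 5x + 2y at each:
  (0, 0): 0
  (0, 13/3): 26/3
  (4, 3): 26
  (7, 0): 35
Maximum is 35 at (7, 0).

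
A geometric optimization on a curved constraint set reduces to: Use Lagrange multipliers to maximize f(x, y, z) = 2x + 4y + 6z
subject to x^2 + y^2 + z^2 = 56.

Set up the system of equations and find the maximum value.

Lagrange conditions: 2 = 2*lambda*x, 4 = 2*lambda*y, 6 = 2*lambda*z
So x:2 = y:4 = z:6, i.e. x = 2t, y = 4t, z = 6t
Constraint: t^2*(2^2 + 4^2 + 6^2) = 56
  t^2 * 56 = 56  =>  t = sqrt(1)
Maximum = 2*2t + 4*4t + 6*6t = 56*sqrt(1) = 56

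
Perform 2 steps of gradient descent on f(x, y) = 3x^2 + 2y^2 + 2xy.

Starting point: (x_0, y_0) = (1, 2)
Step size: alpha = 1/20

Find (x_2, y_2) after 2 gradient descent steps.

f(x,y) = 3x^2 + 2y^2 + 2xy
grad_x = 6x + 2y, grad_y = 4y + 2x
Step 1: grad = (10, 10), (1/2, 3/2)
Step 2: grad = (6, 7), (1/5, 23/20)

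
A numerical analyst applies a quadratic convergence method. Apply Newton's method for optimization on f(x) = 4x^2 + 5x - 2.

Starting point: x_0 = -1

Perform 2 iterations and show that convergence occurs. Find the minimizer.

f(x) = 4x^2 + 5x - 2, f'(x) = 8x + (5), f''(x) = 8
Step 1: f'(-1) = -3, x_1 = -1 - -3/8 = -5/8
Step 2: f'(-5/8) = 0, x_2 = -5/8 (converged)
Newton's method converges in 1 step for quadratics.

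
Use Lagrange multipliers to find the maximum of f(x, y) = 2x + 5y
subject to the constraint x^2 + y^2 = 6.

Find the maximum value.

Set up Lagrange conditions: grad f = lambda * grad g
  2 = 2*lambda*x
  5 = 2*lambda*y
From these: x/y = 2/5, so x = 2t, y = 5t for some t.
Substitute into constraint: (2t)^2 + (5t)^2 = 6
  t^2 * 29 = 6
  t = sqrt(6/29)
Maximum = 2*x + 5*y = (2^2 + 5^2)*t = 29 * sqrt(6/29) = sqrt(174)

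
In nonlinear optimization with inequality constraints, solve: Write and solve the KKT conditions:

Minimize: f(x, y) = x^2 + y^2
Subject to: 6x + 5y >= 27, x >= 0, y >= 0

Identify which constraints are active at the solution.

KKT conditions for min x^2 + y^2 s.t. 6x + 5y >= 27, x >= 0, y >= 0:
Stationarity: 2x = mu*6 + mu_x, 2y = mu*5 + mu_y, with mu, mu_x, mu_y >= 0
Complementary slackness: mu*(6x + 5y - 27) = 0, mu_x*x = 0, mu_y*y = 0
(0, 0) is infeasible (6*0 + 5*0 < 27), so if mu = 0 stationarity would force x = mu_x/2 >= 0, y = mu_y/2 >= 0 with mu_x*x = mu_y*y = 0, i.e. x = y = 0: contradiction. Hence mu > 0 and 6x + 5y = 27 is active.
Try x > 0, y > 0 (so mu_x = mu_y = 0): x = 6*mu/2, y = 5*mu/2
Substitute: 6*(6*mu/2) + 5*(5*mu/2) = 27
  mu*61/2 = 27 => mu = 54/61
x* = 162/61 > 0, y* = 135/61 > 0, consistent with mu_x = mu_y = 0.
f is convex and the constraints are linear, so this KKT point is the global minimum.
f* = 729/61
Active constraints: 6x + 5y >= 27 (holds with equality, mu = 54/61 > 0); x >= 0 and y >= 0 are inactive (mu_x = mu_y = 0).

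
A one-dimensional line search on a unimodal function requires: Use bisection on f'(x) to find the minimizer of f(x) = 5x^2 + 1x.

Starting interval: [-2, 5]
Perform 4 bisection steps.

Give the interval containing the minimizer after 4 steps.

Finding critical point of f(x) = 5x^2 + 1x using bisection on f'(x) = 10x + 1.
f'(x) = 0 when x = -1/10.
Starting interval: [-2, 5]
Step 1: mid = 3/2, f'(mid) = 16, new interval = [-2, 3/2]
Step 2: mid = -1/4, f'(mid) = -3/2, new interval = [-1/4, 3/2]
Step 3: mid = 5/8, f'(mid) = 29/4, new interval = [-1/4, 5/8]
Step 4: mid = 3/16, f'(mid) = 23/8, new interval = [-1/4, 3/16]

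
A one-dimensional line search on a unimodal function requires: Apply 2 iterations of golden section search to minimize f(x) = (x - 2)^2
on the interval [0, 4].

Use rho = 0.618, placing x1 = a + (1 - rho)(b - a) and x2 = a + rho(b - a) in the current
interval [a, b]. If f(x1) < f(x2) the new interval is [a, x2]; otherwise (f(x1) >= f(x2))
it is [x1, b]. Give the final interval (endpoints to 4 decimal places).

Golden section search for min of f(x) = (x - 2)^2 on [0, 4].
Each step: x1 = a + (1 - rho)(b - a), x2 = a + rho(b - a); if f(x1) < f(x2) keep [a, x2], otherwise keep [x1, b].
Step 1: [0.0000, 4.0000], x1=1.5280 (f=0.2228), x2=2.4720 (f=0.2228); f(x1) = f(x2) (tie, not '<') => keep [1.5280, 4.0000]
Step 2: [1.5280, 4.0000], x1=2.4723 (f=0.2231), x2=3.0557 (f=1.1145); f(x1) < f(x2) => keep [1.5280, 3.0557]
Final interval: [1.5280, 3.0557]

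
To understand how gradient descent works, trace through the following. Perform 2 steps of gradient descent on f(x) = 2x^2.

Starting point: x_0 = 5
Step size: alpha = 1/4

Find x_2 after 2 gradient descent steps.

f(x) = 2x^2, f'(x) = 4x + (0)
Step 1: f'(5) = 20, x_1 = 5 - 1/4 * 20 = 0
Step 2: f'(0) = 0, x_2 = 0 - 1/4 * 0 = 0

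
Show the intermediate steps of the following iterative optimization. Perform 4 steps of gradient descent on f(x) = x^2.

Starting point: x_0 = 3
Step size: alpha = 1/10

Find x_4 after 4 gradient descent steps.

f(x) = x^2, f'(x) = 2x + (0)
Step 1: f'(3) = 6, x_1 = 3 - 1/10 * 6 = 12/5
Step 2: f'(12/5) = 24/5, x_2 = 12/5 - 1/10 * 24/5 = 48/25
Step 3: f'(48/25) = 96/25, x_3 = 48/25 - 1/10 * 96/25 = 192/125
Step 4: f'(192/125) = 384/125, x_4 = 192/125 - 1/10 * 384/125 = 768/625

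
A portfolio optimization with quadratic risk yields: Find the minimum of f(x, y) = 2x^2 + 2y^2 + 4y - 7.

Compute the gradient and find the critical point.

f(x,y) = 2x^2 + 2y^2 + 4y - 7
df/dx = 4x + (0) = 0  =>  x = 0
df/dy = 4y + (4) = 0  =>  y = -1
f(0, -1) = 2*(0)^2 + 2*(-1)^2 + 4*(-1) + -7 = -9
Hessian is diagonal with entries 4, 4 > 0, so this is a minimum.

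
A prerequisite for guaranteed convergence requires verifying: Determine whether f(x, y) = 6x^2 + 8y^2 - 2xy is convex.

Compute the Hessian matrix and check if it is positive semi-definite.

f(x,y) = 6x^2 + 8y^2 - 2xy
Hessian H = [[12, -2], [-2, 16]]
trace(H) = 28, det(H) = 188
Eigenvalues: (28 +/- sqrt(32)) / 2 = 16.83, 11.17
Since both eigenvalues > 0, f is convex.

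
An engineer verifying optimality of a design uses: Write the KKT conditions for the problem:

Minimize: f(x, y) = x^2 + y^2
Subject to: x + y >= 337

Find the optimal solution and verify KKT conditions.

KKT conditions for min x^2 + y^2 s.t. x + y >= 337:
Stationarity: 2x = mu, 2y = mu
So x = y = mu/2.
Complementary slackness: mu*(x + y - 337) = 0
Primal feasibility: x + y >= 337; dual feasibility: mu >= 0
If mu = 0 then x = y = 0, but 0 + 0 < 337 is infeasible, so the constraint is active.
Constraint active: x + y = 2*(mu/2) = 337 => mu = 337
x = y = 337/2, f = 113569/2
Verify: stationarity 2*(337/2) = 337 = mu; primal 337/2 + 337/2 = 337 >= 337; dual mu = 337 >= 0; complementary slackness 337*(337 - 337) = 0. All KKT conditions hold.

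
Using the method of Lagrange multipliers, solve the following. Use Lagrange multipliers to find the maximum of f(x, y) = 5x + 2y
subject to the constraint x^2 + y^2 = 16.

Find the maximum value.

Set up Lagrange conditions: grad f = lambda * grad g
  5 = 2*lambda*x
  2 = 2*lambda*y
From these: x/y = 5/2, so x = 5t, y = 2t for some t.
Substitute into constraint: (5t)^2 + (2t)^2 = 16
  t^2 * 29 = 16
  t = sqrt(16/29)
Maximum = 5*x + 2*y = (5^2 + 2^2)*t = 29 * sqrt(16/29) = sqrt(464)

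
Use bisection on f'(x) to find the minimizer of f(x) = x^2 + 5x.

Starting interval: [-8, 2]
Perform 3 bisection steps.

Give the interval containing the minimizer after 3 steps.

Finding critical point of f(x) = x^2 + 5x using bisection on f'(x) = 2x + 5.
f'(x) = 0 when x = -5/2.
Starting interval: [-8, 2]
Step 1: mid = -3, f'(mid) = -1, new interval = [-3, 2]
Step 2: mid = -1/2, f'(mid) = 4, new interval = [-3, -1/2]
Step 3: mid = -7/4, f'(mid) = 3/2, new interval = [-3, -7/4]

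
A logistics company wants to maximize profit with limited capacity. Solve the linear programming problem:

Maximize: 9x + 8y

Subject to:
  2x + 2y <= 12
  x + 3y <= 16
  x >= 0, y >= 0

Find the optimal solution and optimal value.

Feasible vertices: (0, 0), (0, 16/3), (1, 5), (6, 0)
Objective 9x + 8y at each:
  (0, 0): 0
  (0, 16/3): 128/3
  (1, 5): 49
  (6, 0): 54
Maximum is 54 at (6, 0).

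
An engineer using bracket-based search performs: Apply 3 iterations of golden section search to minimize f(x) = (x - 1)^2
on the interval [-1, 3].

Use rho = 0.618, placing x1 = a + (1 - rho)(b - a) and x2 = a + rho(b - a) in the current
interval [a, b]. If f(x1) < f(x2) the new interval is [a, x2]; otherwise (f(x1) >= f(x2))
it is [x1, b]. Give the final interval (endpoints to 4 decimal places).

Golden section search for min of f(x) = (x - 1)^2 on [-1, 3].
Each step: x1 = a + (1 - rho)(b - a), x2 = a + rho(b - a); if f(x1) < f(x2) keep [a, x2], otherwise keep [x1, b].
Step 1: [-1.0000, 3.0000], x1=0.5280 (f=0.2228), x2=1.4720 (f=0.2228); f(x1) = f(x2) (tie, not '<') => keep [0.5280, 3.0000]
Step 2: [0.5280, 3.0000], x1=1.4723 (f=0.2231), x2=2.0557 (f=1.1145); f(x1) < f(x2) => keep [0.5280, 2.0557]
Step 3: [0.5280, 2.0557], x1=1.1116 (f=0.0125), x2=1.4721 (f=0.2229); f(x1) < f(x2) => keep [0.5280, 1.4721]
Final interval: [0.5280, 1.4721]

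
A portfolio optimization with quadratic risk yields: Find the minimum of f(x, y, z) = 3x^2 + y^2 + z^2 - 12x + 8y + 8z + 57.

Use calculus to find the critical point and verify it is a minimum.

f(x,y,z) = 3x^2 + y^2 + z^2 - 12x + 8y + 8z + 57
df/dx = 6x + (-12) = 0 => x = 2
df/dy = 2y + (8) = 0 => y = -4
df/dz = 2z + (8) = 0 => z = -4
f(2,-4,-4) = 3*(2)^2 + 1*(-4)^2 + 1*(-4)^2 + -12*(2) + 8*(-4) + 8*(-4) + 57 = 13
Hessian is diagonal with entries 6, 2, 2 > 0, confirmed minimum.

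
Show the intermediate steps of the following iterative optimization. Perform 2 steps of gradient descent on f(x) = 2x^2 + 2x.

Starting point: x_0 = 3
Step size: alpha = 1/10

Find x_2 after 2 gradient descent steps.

f(x) = 2x^2 + 2x, f'(x) = 4x + (2)
Step 1: f'(3) = 14, x_1 = 3 - 1/10 * 14 = 8/5
Step 2: f'(8/5) = 42/5, x_2 = 8/5 - 1/10 * 42/5 = 19/25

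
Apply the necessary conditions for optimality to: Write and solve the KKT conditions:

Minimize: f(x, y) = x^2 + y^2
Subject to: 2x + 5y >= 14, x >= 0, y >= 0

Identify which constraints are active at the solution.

KKT conditions for min x^2 + y^2 s.t. 2x + 5y >= 14, x >= 0, y >= 0:
Stationarity: 2x = mu*2 + mu_x, 2y = mu*5 + mu_y, with mu, mu_x, mu_y >= 0
Complementary slackness: mu*(2x + 5y - 14) = 0, mu_x*x = 0, mu_y*y = 0
(0, 0) is infeasible (2*0 + 5*0 < 14), so if mu = 0 stationarity would force x = mu_x/2 >= 0, y = mu_y/2 >= 0 with mu_x*x = mu_y*y = 0, i.e. x = y = 0: contradiction. Hence mu > 0 and 2x + 5y = 14 is active.
Try x > 0, y > 0 (so mu_x = mu_y = 0): x = 2*mu/2, y = 5*mu/2
Substitute: 2*(2*mu/2) + 5*(5*mu/2) = 14
  mu*29/2 = 14 => mu = 28/29
x* = 28/29 > 0, y* = 70/29 > 0, consistent with mu_x = mu_y = 0.
f is convex and the constraints are linear, so this KKT point is the global minimum.
f* = 196/29
Active constraints: 2x + 5y >= 14 (holds with equality, mu = 28/29 > 0); x >= 0 and y >= 0 are inactive (mu_x = mu_y = 0).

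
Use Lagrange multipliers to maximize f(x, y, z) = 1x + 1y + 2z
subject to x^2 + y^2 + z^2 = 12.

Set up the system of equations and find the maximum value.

Lagrange conditions: 1 = 2*lambda*x, 1 = 2*lambda*y, 2 = 2*lambda*z
So x:1 = y:1 = z:2, i.e. x = 1t, y = 1t, z = 2t
Constraint: t^2*(1^2 + 1^2 + 2^2) = 12
  t^2 * 6 = 12  =>  t = sqrt(2)
Maximum = 1*1t + 1*1t + 2*2t = 6*sqrt(2) = sqrt(72)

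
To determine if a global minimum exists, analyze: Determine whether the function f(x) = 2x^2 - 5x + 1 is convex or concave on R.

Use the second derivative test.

f(x) = 2x^2 - 5x + 1
f'(x) = 4x - 5
f''(x) = 4
Since f''(x) = 4 > 0 for all x, f is convex on R.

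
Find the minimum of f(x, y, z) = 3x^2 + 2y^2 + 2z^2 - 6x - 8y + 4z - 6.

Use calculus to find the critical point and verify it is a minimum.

f(x,y,z) = 3x^2 + 2y^2 + 2z^2 - 6x - 8y + 4z - 6
df/dx = 6x + (-6) = 0 => x = 1
df/dy = 4y + (-8) = 0 => y = 2
df/dz = 4z + (4) = 0 => z = -1
f(1,2,-1) = 3*(1)^2 + 2*(2)^2 + 2*(-1)^2 + -6*(1) + -8*(2) + 4*(-1) + -6 = -19
Hessian is diagonal with entries 6, 4, 4 > 0, confirmed minimum.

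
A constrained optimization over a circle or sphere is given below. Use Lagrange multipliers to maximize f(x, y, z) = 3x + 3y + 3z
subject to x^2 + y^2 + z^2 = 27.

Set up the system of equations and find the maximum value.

Lagrange conditions: 3 = 2*lambda*x, 3 = 2*lambda*y, 3 = 2*lambda*z
So x:3 = y:3 = z:3, i.e. x = 3t, y = 3t, z = 3t
Constraint: t^2*(3^2 + 3^2 + 3^2) = 27
  t^2 * 27 = 27  =>  t = sqrt(1)
Maximum = 3*3t + 3*3t + 3*3t = 27*sqrt(1) = 27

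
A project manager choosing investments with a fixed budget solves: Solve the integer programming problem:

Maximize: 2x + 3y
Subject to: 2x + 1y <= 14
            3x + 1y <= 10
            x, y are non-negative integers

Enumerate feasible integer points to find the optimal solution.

Constraint 1: 2x + 1y <= 14
Constraint 2: 3x + 1y <= 10
Feasible x range (need y >= 0): 0 <= x <= min(14/2, 10/3) => x in {0, ..., 3}.
Enumerate feasible integer points row by row (the coefficient of y is 3 > 0, so for each x the largest feasible y gives the best value):
  x = 0: y <= min((14 - 2*0)/1, (10 - 3*0)/1) => y in {0, ..., 10}; best 2*0 + 3*10 = 30
  x = 1: y <= min((14 - 2*1)/1, (10 - 3*1)/1) => y in {0, ..., 7}; best 2*1 + 3*7 = 23
  x = 2: y <= min((14 - 2*2)/1, (10 - 3*2)/1) => y in {0, ..., 4}; best 2*2 + 3*4 = 16
  x = 3: y <= min((14 - 2*3)/1, (10 - 3*3)/1) => y in {0, ..., 1}; best 2*3 + 3*1 = 9
The maximum 2x + 3y = 30 is achieved at x = 0, y = 10.
Check: 2*0 + 1*10 = 10 <= 14 and 3*0 + 1*10 = 10 <= 10.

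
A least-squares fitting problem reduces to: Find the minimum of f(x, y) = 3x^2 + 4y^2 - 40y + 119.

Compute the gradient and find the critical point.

f(x,y) = 3x^2 + 4y^2 - 40y + 119
df/dx = 6x + (0) = 0  =>  x = 0
df/dy = 8y + (-40) = 0  =>  y = 5
f(0, 5) = 3*(0)^2 + 4*(5)^2 + -40*(5) + 119 = 19
Hessian is diagonal with entries 6, 8 > 0, so this is a minimum.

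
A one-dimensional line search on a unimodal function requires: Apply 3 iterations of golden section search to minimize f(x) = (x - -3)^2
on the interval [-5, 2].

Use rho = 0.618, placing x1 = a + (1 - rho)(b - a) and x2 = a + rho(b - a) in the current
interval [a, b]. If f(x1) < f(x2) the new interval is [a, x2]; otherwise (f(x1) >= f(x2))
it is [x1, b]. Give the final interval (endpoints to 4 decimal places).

Golden section search for min of f(x) = (x - -3)^2 on [-5, 2].
Each step: x1 = a + (1 - rho)(b - a), x2 = a + rho(b - a); if f(x1) < f(x2) keep [a, x2], otherwise keep [x1, b].
Step 1: [-5.0000, 2.0000], x1=-2.3260 (f=0.4543), x2=-0.6740 (f=5.4103); f(x1) < f(x2) => keep [-5.0000, -0.6740]
Step 2: [-5.0000, -0.6740], x1=-3.3475 (f=0.1207), x2=-2.3265 (f=0.4536); f(x1) < f(x2) => keep [-5.0000, -2.3265]
Step 3: [-5.0000, -2.3265], x1=-3.9787 (f=0.9579), x2=-3.3478 (f=0.1210); f(x1) > f(x2) => keep [-3.9787, -2.3265]
Final interval: [-3.9787, -2.3265]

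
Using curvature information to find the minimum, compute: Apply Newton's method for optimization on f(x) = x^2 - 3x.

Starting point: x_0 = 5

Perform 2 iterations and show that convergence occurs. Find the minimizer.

f(x) = x^2 - 3x, f'(x) = 2x + (-3), f''(x) = 2
Step 1: f'(5) = 7, x_1 = 5 - 7/2 = 3/2
Step 2: f'(3/2) = 0, x_2 = 3/2 (converged)
Newton's method converges in 1 step for quadratics.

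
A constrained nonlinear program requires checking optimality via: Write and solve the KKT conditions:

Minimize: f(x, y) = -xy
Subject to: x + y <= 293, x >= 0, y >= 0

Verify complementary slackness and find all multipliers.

Problem: min -xy s.t. x + y <= 293 (multiplier lambda), x >= 0 (mu_x), y >= 0 (mu_y)
KKT stationarity: -y + lambda - mu_x = 0, -x + lambda - mu_y = 0, with lambda, mu_x, mu_y >= 0
Complementary slackness: lambda*(x + y - 293) = 0, mu_x*x = 0, mu_y*y = 0
If lambda = 0: y = -mu_x <= 0 and x = -mu_y <= 0 force x = y = 0 with f = 0; but x = y = 293/2 is feasible with f = -85849/4 < 0, so this is not the minimum. Hence lambda > 0 and x + y = 293.
Try x > 0, y > 0 (so mu_x = mu_y = 0): y = lambda, x = lambda => x = y = lambda
x + y = 293 => 2*lambda = 293 => lambda = 293/2
x* = y* = 293/2 > 0, consistent with mu_x = mu_y = 0.
(Any feasible point with x = 0 or y = 0 has f = 0 > -85849/4, so the minimum is not on those boundaries.)
min(-xy) = -85849/4 (i.e. max xy = 85849/4)
Multipliers: lambda = 293/2, mu_x = 0, mu_y = 0
Complementary slackness: lambda*(x + y - 293) = 293/2*(293/2 + 293/2 - 293) = 0, mu_x*x = 0*293/2 = 0, mu_y*y = 0*293/2 = 0. Satisfied.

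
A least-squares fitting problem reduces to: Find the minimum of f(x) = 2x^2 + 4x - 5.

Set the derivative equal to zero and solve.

f(x) = 2x^2 + 4x - 5
f'(x) = 4x + (4) = 0
x = -4/4 = -1
f(-1) = -7
Since f''(x) = 4 > 0, this is a minimum.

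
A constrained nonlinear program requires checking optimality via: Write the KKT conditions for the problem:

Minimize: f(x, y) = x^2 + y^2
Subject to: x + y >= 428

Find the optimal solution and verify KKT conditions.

KKT conditions for min x^2 + y^2 s.t. x + y >= 428:
Stationarity: 2x = mu, 2y = mu
So x = y = mu/2.
Complementary slackness: mu*(x + y - 428) = 0
Primal feasibility: x + y >= 428; dual feasibility: mu >= 0
If mu = 0 then x = y = 0, but 0 + 0 < 428 is infeasible, so the constraint is active.
Constraint active: x + y = 2*(mu/2) = 428 => mu = 428
x = y = 214, f = 91592
Verify: stationarity 2*214 = 428 = mu; primal 214 + 214 = 428 >= 428; dual mu = 428 >= 0; complementary slackness 428*(428 - 428) = 0. All KKT conditions hold.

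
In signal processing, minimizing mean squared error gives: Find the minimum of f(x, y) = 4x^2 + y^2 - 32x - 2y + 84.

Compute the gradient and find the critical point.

f(x,y) = 4x^2 + y^2 - 32x - 2y + 84
df/dx = 8x + (-32) = 0  =>  x = 4
df/dy = 2y + (-2) = 0  =>  y = 1
f(4, 1) = 4*(4)^2 + 1*(1)^2 + -32*(4) + -2*(1) + 84 = 19
Hessian is diagonal with entries 8, 2 > 0, so this is a minimum.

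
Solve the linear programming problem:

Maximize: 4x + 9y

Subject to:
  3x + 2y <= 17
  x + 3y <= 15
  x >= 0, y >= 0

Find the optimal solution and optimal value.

Feasible vertices: (0, 0), (0, 5), (3, 4), (17/3, 0)
Objective 4x + 9y at each:
  (0, 0): 0
  (0, 5): 45
  (3, 4): 48
  (17/3, 0): 68/3
Maximum is 48 at (3, 4).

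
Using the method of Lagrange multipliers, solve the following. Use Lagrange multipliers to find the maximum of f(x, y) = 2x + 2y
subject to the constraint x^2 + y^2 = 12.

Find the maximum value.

Set up Lagrange conditions: grad f = lambda * grad g
  2 = 2*lambda*x
  2 = 2*lambda*y
From these: x/y = 2/2, so x = 2t, y = 2t for some t.
Substitute into constraint: (2t)^2 + (2t)^2 = 12
  t^2 * 8 = 12
  t = sqrt(12/8)
Maximum = 2*x + 2*y = (2^2 + 2^2)*t = 8 * sqrt(12/8) = sqrt(96)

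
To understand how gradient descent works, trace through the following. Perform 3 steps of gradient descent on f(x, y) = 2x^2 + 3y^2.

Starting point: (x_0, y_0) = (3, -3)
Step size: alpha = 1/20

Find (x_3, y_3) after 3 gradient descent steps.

f(x,y) = 2x^2 + 3y^2
grad_x = 4x + 0y, grad_y = 6y + 0x
Step 1: grad = (12, -18), (12/5, -21/10)
Step 2: grad = (48/5, -63/5), (48/25, -147/100)
Step 3: grad = (192/25, -441/50), (192/125, -1029/1000)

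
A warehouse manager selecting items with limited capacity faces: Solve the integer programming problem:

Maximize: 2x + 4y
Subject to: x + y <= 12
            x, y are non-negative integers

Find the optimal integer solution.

Objective: 2x + 4y, constraint: x + y <= 12
Coefficient of y is 4 > coefficient of x is 2, so allocate the entire budget to y.
Optimal: x = 0, y = 12, value = 48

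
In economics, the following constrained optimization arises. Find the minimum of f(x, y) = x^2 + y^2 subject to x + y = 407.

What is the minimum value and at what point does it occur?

Substitute y = 407 - x into f(x,y) = x^2 + y^2:
g(x) = x^2 + (407 - x)^2 = 2x^2 - 814x + 165649
g'(x) = 4x - 814 = 0  =>  x = 407/2
y = 407 - 407/2 = 407/2
Minimum value = (407/2)^2 + (407/2)^2 = 165649/2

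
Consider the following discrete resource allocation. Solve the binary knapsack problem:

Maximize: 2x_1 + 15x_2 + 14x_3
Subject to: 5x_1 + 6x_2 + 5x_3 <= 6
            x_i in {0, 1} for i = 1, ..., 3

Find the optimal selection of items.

Items: item 1 (v=2, w=5), item 2 (v=15, w=6), item 3 (v=14, w=5)
Capacity: 6
Checking all 8 subsets (w = total weight, v = total value):
  {}: w = 0, v = 0
  {1}: w = 5, v = 2
  {2}: w = 6, v = 15
  {3}: w = 5, v = 14
  {1, 2}: w = 11 > 6, infeasible
  {1, 3}: w = 10 > 6, infeasible
  {2, 3}: w = 11 > 6, infeasible
  {1, 2, 3}: w = 16 > 6, infeasible
Best feasible subset: items [2]
Total weight: 6 <= 6, total value: 15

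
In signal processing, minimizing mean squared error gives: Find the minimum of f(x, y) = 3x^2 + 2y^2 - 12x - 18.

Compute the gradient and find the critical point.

f(x,y) = 3x^2 + 2y^2 - 12x - 18
df/dx = 6x + (-12) = 0  =>  x = 2
df/dy = 4y + (0) = 0  =>  y = 0
f(2, 0) = 3*(2)^2 + 2*(0)^2 + -12*(2) + -18 = -30
Hessian is diagonal with entries 6, 4 > 0, so this is a minimum.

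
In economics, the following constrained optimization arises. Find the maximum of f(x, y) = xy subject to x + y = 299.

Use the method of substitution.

Substitute y = 299 - x into f(x,y) = xy:
g(x) = x(299 - x) = 299x - x^2
g'(x) = 299 - 2x = 0  =>  x = 299/2
y = 299 - 299/2 = 299/2
Maximum value = (299/2) * (299/2) = 89401/4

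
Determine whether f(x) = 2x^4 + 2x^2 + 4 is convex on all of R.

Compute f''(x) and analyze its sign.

f(x) = 2x^4 + 2x^2 + 4
f'(x) = 8x^3 + 4x
f''(x) = 24x^2 + 4
f''(x) = 24x^2 + 4 >= 4 > 0 for all x
Therefore, f is convex on R.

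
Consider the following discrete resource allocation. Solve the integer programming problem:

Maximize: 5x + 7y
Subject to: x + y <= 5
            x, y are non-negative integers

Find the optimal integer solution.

Objective: 5x + 7y, constraint: x + y <= 5
Coefficient of y is 7 > coefficient of x is 5, so allocate the entire budget to y.
Optimal: x = 0, y = 5, value = 35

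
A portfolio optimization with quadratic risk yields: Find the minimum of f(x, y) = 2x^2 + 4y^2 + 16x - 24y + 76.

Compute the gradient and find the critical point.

f(x,y) = 2x^2 + 4y^2 + 16x - 24y + 76
df/dx = 4x + (16) = 0  =>  x = -4
df/dy = 8y + (-24) = 0  =>  y = 3
f(-4, 3) = 2*(-4)^2 + 4*(3)^2 + 16*(-4) + -24*(3) + 76 = 8
Hessian is diagonal with entries 4, 8 > 0, so this is a minimum.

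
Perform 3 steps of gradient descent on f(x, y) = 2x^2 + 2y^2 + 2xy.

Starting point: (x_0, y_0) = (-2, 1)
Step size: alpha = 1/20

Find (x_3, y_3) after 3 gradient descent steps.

f(x,y) = 2x^2 + 2y^2 + 2xy
grad_x = 4x + 2y, grad_y = 4y + 2x
Step 1: grad = (-6, 0), (-17/10, 1)
Step 2: grad = (-24/5, 3/5), (-73/50, 97/100)
Step 3: grad = (-39/10, 24/25), (-253/200, 461/500)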